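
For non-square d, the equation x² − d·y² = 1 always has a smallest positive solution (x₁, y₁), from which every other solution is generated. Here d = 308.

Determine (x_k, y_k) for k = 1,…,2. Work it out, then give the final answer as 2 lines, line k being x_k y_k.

351 20
246401 14040

√308 → a₀=17, period (1,1,4,1,1,34); ℓ=6 even so k=5
a_0=17:  p_0=17·1+0=17,  q_0=17·0+1=1
a_1=1:  p_1=1·17+1=18,  q_1=1·1+0=1
a_2=1:  p_2=1·18+17=35,  q_2=1·1+1=2
…
a_4=1:  p_4=1·158+35=193,  q_4=1·9+2=11
a_5=1:  p_5=1·193+158=351,  q_5=1·11+9=20
→ (351, 20).  Check: 351²=123201, 308·20²=123200, difference 1.
(351+20√308)^2 = 246401 + 14040√308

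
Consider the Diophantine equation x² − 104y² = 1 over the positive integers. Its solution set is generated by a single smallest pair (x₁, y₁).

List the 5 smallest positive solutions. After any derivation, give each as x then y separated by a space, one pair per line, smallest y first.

d=104: √d = [10; 5,20] (ℓ=2, even), read p_1/q_1
step 0: (10, 1)  from 10·(1,0) + (0,1)
step 1: (51, 5)  from 5·(10,1) + (1,0)
fundamental: x₁=51, y₁=5  (since 2601 − 104·25 = 1)
(51+5√104)^2 = 5201 + 510√104
(51+5√104)^3 = 530451 + 52015√104
(51+5√104)^4 = 54100801 + 5305020√104
(51+5√104)^5 = 5517751251 + 541060025√104

51 5
5201 510
530451 52015
54100801 5305020
5517751251 541060025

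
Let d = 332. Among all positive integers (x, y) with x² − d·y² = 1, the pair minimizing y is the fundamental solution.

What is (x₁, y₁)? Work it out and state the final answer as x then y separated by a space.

√332 = [18; 4,1,1,8,1,1,4,36, …], period ℓ=8 (even) → k=7
i=0: a=18 ⇒ p=18, q=1
i=1: a=4 ⇒ p=73, q=4
i=2: a=1 ⇒ p=91, q=5
i=3: a=1 ⇒ p=164, q=9
i=4: a=8 ⇒ p=1403, q=77
…
i=6: a=1 ⇒ p=2970, q=163
i=7: a=4 ⇒ p=13447, q=738
→ (13447, 738).  Check: 13447²=180821809, 332·738²=180821808, difference 1.

13447 738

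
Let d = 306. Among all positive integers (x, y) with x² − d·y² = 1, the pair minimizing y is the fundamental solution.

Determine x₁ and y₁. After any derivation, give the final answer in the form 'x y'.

35 2

√306 → a₀=17, period (2,34); ℓ=2 even so k=1
a_0=17:  p_0=17·1+0=17,  q_0=17·0+1=1
a_1=2:  p_1=2·17+1=35,  q_1=2·1+0=2
(x₁, y₁) = (35, 2);  35² − 306·2² = 1 ✓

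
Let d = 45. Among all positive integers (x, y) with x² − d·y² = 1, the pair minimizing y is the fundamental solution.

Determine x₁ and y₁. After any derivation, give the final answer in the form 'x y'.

161 24

[6; 1,2,2,2,1,12] for √45; ℓ=6 ⇒ convergent index 5
k=0  a_k=6  p_k/q_k = 6/1
k=1  a_k=1  p_k/q_k = 7/1
k=2  a_k=2  p_k/q_k = 20/3
k=3  a_k=2  p_k/q_k = 47/7
k=4  a_k=2  p_k/q_k = 114/17
k=5  a_k=1  p_k/q_k = 161/24
→ (161, 24).  Check: 161²=25921, 45·24²=25920, difference 1.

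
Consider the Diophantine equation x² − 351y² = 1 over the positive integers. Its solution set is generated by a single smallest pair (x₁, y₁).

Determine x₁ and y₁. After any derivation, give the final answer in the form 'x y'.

62425 3332

d=351: √d = [18; 1,2,1,3,2,2,2,3,1,2,1,36] (ℓ=12, even), read p_11/q_11
k=0  a_k=18  p_k/q_k = 18/1
…
k=5  a_k=2  p_k/q_k = 637/34
…
k=9  a_k=1  p_k/q_k = 16543/883
k=10  a_k=2  p_k/q_k = 45882/2449
k=11  a_k=1  p_k/q_k = 62425/3332
→ (62425, 3332).  Check: 62425²=3896880625, 351·3332²=3896880624, difference 1.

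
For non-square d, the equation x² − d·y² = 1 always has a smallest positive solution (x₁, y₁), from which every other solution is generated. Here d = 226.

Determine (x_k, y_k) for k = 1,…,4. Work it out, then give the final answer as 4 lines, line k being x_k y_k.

d=226: √d = [15; 30] (ℓ=1, odd), read p_1/q_1
step 0: (15, 1)  from 15·(1,0) + (0,1)
step 1: (451, 30)  from 30·(15,1) + (1,0)
→ (451, 30).  Check: 451²=203401, 226·30²=203400, difference 1.
k=2:  x_2 = 451·451+226·30·30 = 406801,  y_2 = 451·30+30·451 = 27060
k=3:  x_3 = 451·406801+226·30·27060 = 366934051,  y_3 = 451·27060+30·406801 = 24408090
k=4:  x_4 = 451·366934051+226·30·24408090 = 330974107201,  y_4 = 451·24408090+30·366934051 = 22016070120

451 30
406801 27060
366934051 24408090
330974107201 22016070120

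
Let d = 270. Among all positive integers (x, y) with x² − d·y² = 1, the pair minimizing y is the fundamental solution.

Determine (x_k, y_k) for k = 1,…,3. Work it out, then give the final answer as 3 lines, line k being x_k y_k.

5291 322
55989361 3407404
592479412811 36057148806

[16; 2,3,6,3,2,32] for √270; ℓ=6 ⇒ convergent index 5
a_0=16:  p_0=16·1+0=16,  q_0=16·0+1=1
…
a_2=3:  p_2=3·33+16=115,  q_2=3·2+1=7
…
a_4=3:  p_4=3·723+115=2284,  q_4=3·44+7=139
a_5=2:  p_5=2·2284+723=5291,  q_5=2·139+44=322
(x₁, y₁) = (5291, 322);  5291² − 270·322² = 1 ✓
k=2:  x_2 = 5291·5291+270·322·322 = 55989361,  y_2 = 5291·322+322·5291 = 3407404
k=3:  x_3 = 5291·55989361+270·322·3407404 = 592479412811,  y_3 = 5291·3407404+322·55989361 = 36057148806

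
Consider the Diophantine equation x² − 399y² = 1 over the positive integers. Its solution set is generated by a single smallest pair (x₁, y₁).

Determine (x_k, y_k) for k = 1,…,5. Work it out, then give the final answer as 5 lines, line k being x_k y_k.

[19; 1,38] for √399; ℓ=2 ⇒ convergent index 1
a_0=19:  p_0=19·1+0=19,  q_0=19·0+1=1
a_1=1:  p_1=1·19+1=20,  q_1=1·1+0=1
→ (20, 1).  Check: 20²=400, 399·1²=399, difference 1.
n=2: (20,1)∘(20,1) = (20·20+399·1·1, 20·1+1·20) = (799,40)
n=3: (799,40)∘(20,1) = (20·799+399·1·40, 20·40+1·799) = (31940,1599)
n=4: (31940,1599)∘(20,1) = (20·31940+399·1·1599, 20·1599+1·31940) = (1276801,63920)
n=5: (1276801,63920)∘(20,1) = (20·1276801+399·1·63920, 20·63920+1·1276801) = (51040100,2555201)

20 1
799 40
31940 1599
1276801 63920
51040100 2555201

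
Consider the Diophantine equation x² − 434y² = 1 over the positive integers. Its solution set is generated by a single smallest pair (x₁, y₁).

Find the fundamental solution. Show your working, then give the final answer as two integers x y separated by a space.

d=434: √d = [20; 1,4,1,40] (ℓ=4, even), read p_3/q_3
a_0=20:  p_0=20·1+0=20,  q_0=20·0+1=1
a_1=1:  p_1=1·20+1=21,  q_1=1·1+0=1
a_2=4:  p_2=4·21+20=104,  q_2=4·1+1=5
a_3=1:  p_3=1·104+21=125,  q_3=1·5+1=6
→ (125, 6).  Check: 125²=15625, 434·6²=15624, difference 1.

125 6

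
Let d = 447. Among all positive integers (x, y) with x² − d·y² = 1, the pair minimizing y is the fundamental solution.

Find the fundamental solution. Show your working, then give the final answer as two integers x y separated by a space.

d=447: √d = [21; 7,42] (ℓ=2, even), read p_1/q_1
a_0=21:  p_0=21·1+0=21,  q_0=21·0+1=1
a_1=7:  p_1=7·21+1=148,  q_1=7·1+0=7
→ (148, 7).  Check: 148²=21904, 447·7²=21903, difference 1.

148 7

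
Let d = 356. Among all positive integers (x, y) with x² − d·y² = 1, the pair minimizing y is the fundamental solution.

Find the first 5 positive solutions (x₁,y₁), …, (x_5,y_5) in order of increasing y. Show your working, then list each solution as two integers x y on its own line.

√356 → a₀=18, period (1,6,1,1,2,…,6,1,36); ℓ=14 even so k=13
step 0: (18, 1)  from 18·(1,0) + (0,1)
…
step 2: (132, 7)  from 6·(19,1) + (18,1)
…
step 4: (283, 15)  from 1·(151,8) + (132,7)
step 5: (717, 38)  from 2·(283,15) + (151,8)
step 6: (1000, 53)  from 1·(717,38) + (283,15)
step 7: (8717, 462)  from 8·(1000,53) + (717,38)
…
step 9: (28151, 1492)  from 2·(9717,515) + (8717,462)
step 10: (37868, 2007)  from 1·(28151,1492) + (9717,515)
…
step 12: (433982, 23001)  from 6·(66019,3499) + (37868,2007)
step 13: (500001, 26500)  from 1·(433982,23001) + (66019,3499)
(x₁, y₁) = (500001, 26500);  500001² − 356·26500² = 1 ✓
n=2: (500001,26500)∘(500001,26500) = (500001·500001+356·26500·26500, 500001·26500+26500·500001) = (500002000001,26500053000)
n=3: (500002000001,26500053000)∘(500001,26500) = (500001·500002000001+356·26500·26500053000, 500001·26500053000+26500·500002000001) = (500003000004500001,26500106000079500)
n=4: (500003000004500001,26500106000079500)∘(500001,26500) = (500001·500003000004500001+356·26500·26500106000079500, 500001·26500106000079500+26500·500003000004500001) = (500004000010000008000001,26500159000265000106000)
n=5: (500004000010000008000001,26500159000265000106000)∘(500001,26500) = (500001·500004000010000008000001+356·26500·26500159000265000106000, 500001·26500159000265000106000+26500·500004000010000008000001) = (500005000017500025000012500001,26500212000556500530000132500)

500001 26500
500002000001 26500053000
500003000004500001 26500106000079500
500004000010000008000001 26500159000265000106000
500005000017500025000012500001 26500212000556500530000132500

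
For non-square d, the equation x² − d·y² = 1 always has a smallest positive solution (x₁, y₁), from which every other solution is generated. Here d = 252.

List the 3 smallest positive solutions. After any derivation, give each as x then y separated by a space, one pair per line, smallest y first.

127 8
32257 2032
8193151 516120

d=252: √d = [15; 1,6,1,30] (ℓ=4, even), read p_3/q_3
k=0  a_k=15  p_k/q_k = 15/1
…
k=2  a_k=6  p_k/q_k = 111/7
k=3  a_k=1  p_k/q_k = 127/8
fundamental: x₁=127, y₁=8  (since 16129 − 252·64 = 1)
(x_2, y_2) = (127·127 + 252·8·8, 127·8 + 8·127) = (32257, 2032)
(x_3, y_3) = (127·32257 + 252·8·2032, 127·2032 + 8·32257) = (8193151, 516120)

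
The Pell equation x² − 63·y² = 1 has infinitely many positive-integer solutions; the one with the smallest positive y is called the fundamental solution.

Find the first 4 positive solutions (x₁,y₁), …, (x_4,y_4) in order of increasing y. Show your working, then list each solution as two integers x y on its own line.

d=63: √d = [7; 1,14] (ℓ=2, even), read p_1/q_1
step 0: (7, 1)  from 7·(1,0) + (0,1)
step 1: (8, 1)  from 1·(7,1) + (1,0)
fundamental: x₁=8, y₁=1  (since 64 − 63·1 = 1)
k=2:  x_2 = 8·8+63·1·1 = 127,  y_2 = 8·1+1·8 = 16
k=3:  x_3 = 8·127+63·1·16 = 2024,  y_3 = 8·16+1·127 = 255
k=4:  x_4 = 8·2024+63·1·255 = 32257,  y_4 = 8·255+1·2024 = 4064

8 1
127 16
2024 255
32257 4064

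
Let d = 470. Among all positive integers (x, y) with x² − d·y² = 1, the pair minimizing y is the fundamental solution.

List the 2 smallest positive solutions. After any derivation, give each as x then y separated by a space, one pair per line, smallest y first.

1691 78
5718961 263796

[21; 1,2,8,2,1,42] for √470; ℓ=6 ⇒ convergent index 5
k=0  a_k=21  p_k/q_k = 21/1
k=1  a_k=1  p_k/q_k = 22/1
…
k=4  a_k=2  p_k/q_k = 1149/53
k=5  a_k=1  p_k/q_k = 1691/78
(x₁, y₁) = (1691, 78);  1691² − 470·78² = 1 ✓
(x_2, y_2) = (1691·1691 + 470·78·78, 1691·78 + 78·1691) = (5718961, 263796)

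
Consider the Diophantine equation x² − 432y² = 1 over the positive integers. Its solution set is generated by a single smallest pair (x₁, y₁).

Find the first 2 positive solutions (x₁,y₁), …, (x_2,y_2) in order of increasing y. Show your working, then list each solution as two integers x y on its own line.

1351 65
3650401 175630

[20; 1,3,1,1,1,3,1,40] for √432; ℓ=8 ⇒ convergent index 7
i=0: a=20 ⇒ p=20, q=1
i=1: a=1 ⇒ p=21, q=1
i=2: a=3 ⇒ p=83, q=4
i=3: a=1 ⇒ p=104, q=5
i=4: a=1 ⇒ p=187, q=9
i=5: a=1 ⇒ p=291, q=14
i=6: a=3 ⇒ p=1060, q=51
i=7: a=1 ⇒ p=1351, q=65
fundamental: x₁=1351, y₁=65  (since 1825201 − 432·4225 = 1)
k=2:  x_2 = 1351·1351+432·65·65 = 3650401,  y_2 = 1351·65+65·1351 = 175630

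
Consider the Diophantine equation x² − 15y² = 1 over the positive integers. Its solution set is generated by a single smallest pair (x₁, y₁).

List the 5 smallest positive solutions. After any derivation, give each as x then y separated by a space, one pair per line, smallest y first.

√15 → a₀=3, period (1,6); ℓ=2 even so k=1
step 0: (3, 1)  from 3·(1,0) + (0,1)
step 1: (4, 1)  from 1·(3,1) + (1,0)
fundamental: x₁=4, y₁=1  (since 16 − 15·1 = 1)
(x_2, y_2) = (4·4 + 15·1·1, 4·1 + 1·4) = (31, 8)
(x_3, y_3) = (4·31 + 15·1·8, 4·8 + 1·31) = (244, 63)
(x_4, y_4) = (4·244 + 15·1·63, 4·63 + 1·244) = (1921, 496)
(x_5, y_5) = (4·1921 + 15·1·496, 4·496 + 1·1921) = (15124, 3905)

4 1
31 8
244 63
1921 496
15124 3905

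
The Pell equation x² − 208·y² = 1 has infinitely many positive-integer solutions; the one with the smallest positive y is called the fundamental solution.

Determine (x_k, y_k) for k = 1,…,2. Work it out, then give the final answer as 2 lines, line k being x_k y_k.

√208 → a₀=14, period (2,2,1,2,2,28); ℓ=6 even so k=5
k=0  a_k=14  p_k/q_k = 14/1
k=1  a_k=2  p_k/q_k = 29/2
k=2  a_k=2  p_k/q_k = 72/5
…
k=4  a_k=2  p_k/q_k = 274/19
k=5  a_k=2  p_k/q_k = 649/45
(x₁, y₁) = (649, 45);  649² − 208·45² = 1 ✓
(x_2, y_2) = (649·649 + 208·45·45, 649·45 + 45·649) = (842401, 58410)

649 45
842401 58410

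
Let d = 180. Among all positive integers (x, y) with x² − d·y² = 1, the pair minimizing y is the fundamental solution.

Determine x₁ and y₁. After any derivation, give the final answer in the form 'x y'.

d=180: √d = [13; 2,2,2,26] (ℓ=4, even), read p_3/q_3
step 0: (13, 1)  from 13·(1,0) + (0,1)
step 1: (27, 2)  from 2·(13,1) + (1,0)
step 2: (67, 5)  from 2·(27,2) + (13,1)
step 3: (161, 12)  from 2·(67,5) + (27,2)
(x₁, y₁) = (161, 12);  161² − 180·12² = 1 ✓

161 12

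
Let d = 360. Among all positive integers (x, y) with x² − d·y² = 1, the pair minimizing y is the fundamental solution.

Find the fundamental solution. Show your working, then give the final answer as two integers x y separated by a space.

19 1

[18; 1,36] for √360; ℓ=2 ⇒ convergent index 1
i=0: a=18 ⇒ p=18, q=1
i=1: a=1 ⇒ p=19, q=1
→ (19, 1).  Check: 19²=361, 360·1²=360, difference 1.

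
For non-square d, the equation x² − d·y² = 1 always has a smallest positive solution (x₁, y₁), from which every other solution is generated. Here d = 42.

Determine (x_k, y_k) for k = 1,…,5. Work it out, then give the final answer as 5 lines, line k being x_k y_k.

13 2
337 52
8749 1350
227137 35048
5896813 909898

√42 = [6; 2,12, …], period ℓ=2 (even) → k=1
a_0=6:  p_0=6·1+0=6,  q_0=6·0+1=1
a_1=2:  p_1=2·6+1=13,  q_1=2·1+0=2
→ (13, 2).  Check: 13²=169, 42·2²=168, difference 1.
(x_2, y_2) = (13·13 + 42·2·2, 13·2 + 2·13) = (337, 52)
(x_3, y_3) = (13·337 + 42·2·52, 13·52 + 2·337) = (8749, 1350)
(x_4, y_4) = (13·8749 + 42·2·1350, 13·1350 + 2·8749) = (227137, 35048)
(x_5, y_5) = (13·227137 + 42·2·35048, 13·35048 + 2·227137) = (5896813, 909898)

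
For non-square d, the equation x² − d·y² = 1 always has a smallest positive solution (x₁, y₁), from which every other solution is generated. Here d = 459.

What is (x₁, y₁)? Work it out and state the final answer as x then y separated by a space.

d=459: √d = [21; 2,2,1,4,21,4,1,2,2,42] (ℓ=10, even), read p_9/q_9
k=0  a_k=21  p_k/q_k = 21/1
k=1  a_k=2  p_k/q_k = 43/2
…
k=5  a_k=21  p_k/q_k = 14997/700
…
k=8  a_k=2  p_k/q_k = 212079/9899
k=9  a_k=2  p_k/q_k = 499850/23331
fundamental: x₁=499850, y₁=23331  (since 249850022500 − 459·544335561 = 1)

499850 23331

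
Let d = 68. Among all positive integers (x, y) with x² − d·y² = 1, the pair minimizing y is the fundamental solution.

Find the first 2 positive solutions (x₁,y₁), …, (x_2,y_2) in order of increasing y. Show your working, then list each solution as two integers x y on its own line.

[8; 4,16] for √68; ℓ=2 ⇒ convergent index 1
step 0: (8, 1)  from 8·(1,0) + (0,1)
step 1: (33, 4)  from 4·(8,1) + (1,0)
(x₁, y₁) = (33, 4);  33² − 68·4² = 1 ✓
(x_2, y_2) = (33·33 + 68·4·4, 33·4 + 4·33) = (2177, 264)

33 4
2177 264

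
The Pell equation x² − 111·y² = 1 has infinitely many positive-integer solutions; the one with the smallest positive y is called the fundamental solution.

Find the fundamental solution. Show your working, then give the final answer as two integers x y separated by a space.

295 28

√111 → a₀=10, period (1,1,6,1,1,20); ℓ=6 even so k=5
step 0: (10, 1)  from 10·(1,0) + (0,1)
…
step 2: (21, 2)  from 1·(11,1) + (10,1)
…
step 4: (158, 15)  from 1·(137,13) + (21,2)
step 5: (295, 28)  from 1·(158,15) + (137,13)
(x₁, y₁) = (295, 28);  295² − 111·28² = 1 ✓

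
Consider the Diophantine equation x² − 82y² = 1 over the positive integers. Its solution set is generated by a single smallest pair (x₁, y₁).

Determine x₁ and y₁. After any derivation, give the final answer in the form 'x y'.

163 18

d=82: √d = [9; 18] (ℓ=1, odd), read p_1/q_1
i=0: a=9 ⇒ p=9, q=1
i=1: a=18 ⇒ p=163, q=18
(x₁, y₁) = (163, 18);  163² − 82·18² = 1 ✓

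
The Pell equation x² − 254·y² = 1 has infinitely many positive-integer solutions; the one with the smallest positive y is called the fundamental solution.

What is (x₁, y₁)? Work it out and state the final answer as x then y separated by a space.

255 16

[15; 1,14,1,30] for √254; ℓ=4 ⇒ convergent index 3
k=0  a_k=15  p_k/q_k = 15/1
k=1  a_k=1  p_k/q_k = 16/1
k=2  a_k=14  p_k/q_k = 239/15
k=3  a_k=1  p_k/q_k = 255/16
fundamental: x₁=255, y₁=16  (since 65025 − 254·256 = 1)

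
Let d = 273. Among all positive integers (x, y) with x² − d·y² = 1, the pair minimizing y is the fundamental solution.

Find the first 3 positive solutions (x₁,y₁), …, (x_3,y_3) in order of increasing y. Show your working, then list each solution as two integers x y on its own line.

d=273: √d = [16; 1,1,10,1,1,32] (ℓ=6, even), read p_5/q_5
a_0=16:  p_0=16·1+0=16,  q_0=16·0+1=1
a_1=1:  p_1=1·16+1=17,  q_1=1·1+0=1
a_2=1:  p_2=1·17+16=33,  q_2=1·1+1=2
…
a_4=1:  p_4=1·347+33=380,  q_4=1·21+2=23
a_5=1:  p_5=1·380+347=727,  q_5=1·23+21=44
→ (727, 44).  Check: 727²=528529, 273·44²=528528, difference 1.
(727+44√273)^2 = 1057057 + 63976√273
(727+44√273)^3 = 1536960151 + 93021060√273

727 44
1057057 63976
1536960151 93021060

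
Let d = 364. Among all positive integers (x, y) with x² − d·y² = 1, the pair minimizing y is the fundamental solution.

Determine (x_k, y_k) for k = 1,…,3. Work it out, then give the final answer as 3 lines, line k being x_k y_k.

√364 → a₀=19, period (12,1,2,3,1,8,1,3,2,1,12,38); ℓ=12 even so k=11
a_0=19:  p_0=19·1+0=19,  q_0=19·0+1=1
a_1=12:  p_1=12·19+1=229,  q_1=12·1+0=12
a_2=1:  p_2=1·229+19=248,  q_2=1·12+1=13
a_3=2:  p_3=2·248+229=725,  q_3=2·13+12=38
a_4=3:  p_4=3·725+248=2423,  q_4=3·38+13=127
a_5=1:  p_5=1·2423+725=3148,  q_5=1·127+38=165
a_6=8:  p_6=8·3148+2423=27607,  q_6=8·165+127=1447
…
a_8=3:  p_8=3·30755+27607=119872,  q_8=3·1612+1447=6283
…
a_10=1:  p_10=1·270499+119872=390371,  q_10=1·14178+6283=20461
a_11=12:  p_11=12·390371+270499=4954951,  q_11=12·20461+14178=259710
→ (4954951, 259710).  Check: 4954951²=24551539412401, 364·259710²=24551539412400, difference 1.
n=2: (4954951,259710)∘(4954951,259710) = (4954951·4954951+364·259710·259710, 4954951·259710+259710·4954951) = (49103078824801,2573700648420)
n=3: (49103078824801,2573700648420)∘(4954951,259710) = (4954951·49103078824801+364·259710·2573700648420, 4954951·2573700648420+259710·49103078824801) = (486606699052048124551,25505121203178395130)

4954951 259710
49103078824801 2573700648420
486606699052048124551 25505121203178395130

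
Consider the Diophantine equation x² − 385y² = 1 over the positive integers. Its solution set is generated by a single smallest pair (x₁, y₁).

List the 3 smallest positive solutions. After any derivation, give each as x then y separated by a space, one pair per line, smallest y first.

95831 4884
18367161121 936077208
3520286834677271 179410429834812

√385 = [19; 1,1,1,1,1,…,1,1,38, …], period ℓ=16 (even) → k=15
k=0  a_k=19  p_k/q_k = 19/1
k=1  a_k=1  p_k/q_k = 20/1
k=2  a_k=1  p_k/q_k = 39/2
k=3  a_k=1  p_k/q_k = 59/3
k=4  a_k=1  p_k/q_k = 98/5
k=5  a_k=1  p_k/q_k = 157/8
…
k=7  a_k=1  p_k/q_k = 726/37
k=8  a_k=2  p_k/q_k = 2021/103
…
k=13  a_k=1  p_k/q_k = 36280/1849
k=14  a_k=1  p_k/q_k = 59551/3035
k=15  a_k=1  p_k/q_k = 95831/4884
(x₁, y₁) = (95831, 4884);  95831² − 385·4884² = 1 ✓
n=2: (95831,4884)∘(95831,4884) = (95831·95831+385·4884·4884, 95831·4884+4884·95831) = (18367161121,936077208)
n=3: (18367161121,936077208)∘(95831,4884) = (95831·18367161121+385·4884·936077208, 95831·936077208+4884·18367161121) = (3520286834677271,179410429834812)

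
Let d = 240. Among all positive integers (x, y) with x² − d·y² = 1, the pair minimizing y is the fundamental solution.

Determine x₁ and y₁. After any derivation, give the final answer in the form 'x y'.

√240 → a₀=15, period (2,30); ℓ=2 even so k=1
k=0  a_k=15  p_k/q_k = 15/1
k=1  a_k=2  p_k/q_k = 31/2
→ (31, 2).  Check: 31²=961, 240·2²=960, difference 1.

31 2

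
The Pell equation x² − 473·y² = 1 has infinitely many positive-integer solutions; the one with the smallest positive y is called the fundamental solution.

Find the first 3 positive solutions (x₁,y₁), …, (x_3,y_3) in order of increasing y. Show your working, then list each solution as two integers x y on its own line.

87 4
15137 696
2633751 121100

d=473: √d = [21; 1,2,1,42] (ℓ=4, even), read p_3/q_3
a_0=21:  p_0=21·1+0=21,  q_0=21·0+1=1
…
a_2=2:  p_2=2·22+21=65,  q_2=2·1+1=3
a_3=1:  p_3=1·65+22=87,  q_3=1·3+1=4
→ (87, 4).  Check: 87²=7569, 473·4²=7568, difference 1.
(87+4√473)^2 = 15137 + 696√473
(87+4√473)^3 = 2633751 + 121100√473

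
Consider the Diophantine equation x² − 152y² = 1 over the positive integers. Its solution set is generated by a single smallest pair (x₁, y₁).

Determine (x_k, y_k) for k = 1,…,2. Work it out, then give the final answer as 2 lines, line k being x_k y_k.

37 3
2737 222

d=152: √d = [12; 3,24] (ℓ=2, even), read p_1/q_1
k=0  a_k=12  p_k/q_k = 12/1
k=1  a_k=3  p_k/q_k = 37/3
→ (37, 3).  Check: 37²=1369, 152·3²=1368, difference 1.
k=2:  x_2 = 37·37+152·3·3 = 2737,  y_2 = 37·3+3·37 = 222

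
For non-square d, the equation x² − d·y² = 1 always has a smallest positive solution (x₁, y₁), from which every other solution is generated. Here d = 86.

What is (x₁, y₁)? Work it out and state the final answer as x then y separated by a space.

10405 1122

[9; 3,1,1,1,8,1,1,1,3,18] for √86; ℓ=10 ⇒ convergent index 9
i=0: a=9 ⇒ p=9, q=1
i=1: a=3 ⇒ p=28, q=3
…
i=5: a=8 ⇒ p=881, q=95
…
i=8: a=1 ⇒ p=2847, q=307
i=9: a=3 ⇒ p=10405, q=1122
fundamental: x₁=10405, y₁=1122  (since 108264025 − 86·1258884 = 1)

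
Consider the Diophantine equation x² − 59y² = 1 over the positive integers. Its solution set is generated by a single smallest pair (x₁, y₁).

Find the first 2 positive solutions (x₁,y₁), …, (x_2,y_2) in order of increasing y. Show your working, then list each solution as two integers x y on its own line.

√59 = [7; 1,2,7,2,1,14, …], period ℓ=6 (even) → k=5
i=0: a=7 ⇒ p=7, q=1
i=1: a=1 ⇒ p=8, q=1
…
i=3: a=7 ⇒ p=169, q=22
i=4: a=2 ⇒ p=361, q=47
i=5: a=1 ⇒ p=530, q=69
→ (530, 69).  Check: 530²=280900, 59·69²=280899, difference 1.
k=2:  x_2 = 530·530+59·69·69 = 561799,  y_2 = 530·69+69·530 = 73140

530 69
561799 73140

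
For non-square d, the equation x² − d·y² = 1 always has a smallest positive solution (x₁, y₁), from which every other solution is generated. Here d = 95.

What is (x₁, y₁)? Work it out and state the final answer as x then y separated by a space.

39 4

√95 = [9; 1,2,1,18, …], period ℓ=4 (even) → k=3
a_0=9:  p_0=9·1+0=9,  q_0=9·0+1=1
…
a_2=2:  p_2=2·10+9=29,  q_2=2·1+1=3
a_3=1:  p_3=1·29+10=39,  q_3=1·3+1=4
→ (39, 4).  Check: 39²=1521, 95·4²=1520, difference 1.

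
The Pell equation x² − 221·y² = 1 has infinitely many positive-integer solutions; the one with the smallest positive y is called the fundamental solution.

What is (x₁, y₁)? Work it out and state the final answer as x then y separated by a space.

1665 112

[14; 1,6,2,6,1,28] for √221; ℓ=6 ⇒ convergent index 5
a_0=14:  p_0=14·1+0=14,  q_0=14·0+1=1
…
a_2=6:  p_2=6·15+14=104,  q_2=6·1+1=7
a_3=2:  p_3=2·104+15=223,  q_3=2·7+1=15
a_4=6:  p_4=6·223+104=1442,  q_4=6·15+7=97
a_5=1:  p_5=1·1442+223=1665,  q_5=1·97+15=112
→ (1665, 112).  Check: 1665²=2772225, 221·112²=2772224, difference 1.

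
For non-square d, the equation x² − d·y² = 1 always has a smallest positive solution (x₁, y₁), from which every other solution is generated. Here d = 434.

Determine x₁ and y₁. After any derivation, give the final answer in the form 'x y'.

125 6

√434 = [20; 1,4,1,40, …], period ℓ=4 (even) → k=3
step 0: (20, 1)  from 20·(1,0) + (0,1)
step 1: (21, 1)  from 1·(20,1) + (1,0)
step 2: (104, 5)  from 4·(21,1) + (20,1)
step 3: (125, 6)  from 1·(104,5) + (21,1)
→ (125, 6).  Check: 125²=15625, 434·6²=15624, difference 1.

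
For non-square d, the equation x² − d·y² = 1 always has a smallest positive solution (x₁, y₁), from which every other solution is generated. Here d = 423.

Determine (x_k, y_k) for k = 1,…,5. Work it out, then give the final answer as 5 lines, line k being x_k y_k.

√423 = [20; 1,1,3,4,3,1,1,40, …], period ℓ=8 (even) → k=7
k=0  a_k=20  p_k/q_k = 20/1
…
k=3  a_k=3  p_k/q_k = 144/7
…
k=5  a_k=3  p_k/q_k = 1995/97
k=6  a_k=1  p_k/q_k = 2612/127
k=7  a_k=1  p_k/q_k = 4607/224
fundamental: x₁=4607, y₁=224  (since 21224449 − 423·50176 = 1)
(x_2, y_2) = (4607·4607 + 423·224·224, 4607·224 + 224·4607) = (42448897, 2063936)
(x_3, y_3) = (4607·42448897 + 423·224·2063936, 4607·2063936 + 224·42448897) = (391124132351, 19017106080)
(x_4, y_4) = (4607·391124132351 + 423·224·19017106080, 4607·19017106080 + 224·391124132351) = (3603817713033217, 175223613357184)
(x_5, y_5) = (4607·3603817713033217 + 423·224·175223613357184, 4607·175223613357184 + 224·3603817713033217) = (33205576016763929087, 1614510354455987296)

4607 224
42448897 2063936
391124132351 19017106080
3603817713033217 175223613357184
33205576016763929087 1614510354455987296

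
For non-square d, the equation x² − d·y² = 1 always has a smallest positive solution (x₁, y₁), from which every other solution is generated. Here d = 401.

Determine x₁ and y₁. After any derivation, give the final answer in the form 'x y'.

d=401: √d = [20; 40] (ℓ=1, odd), read p_1/q_1
k=0  a_k=20  p_k/q_k = 20/1
k=1  a_k=40  p_k/q_k = 801/40
fundamental: x₁=801, y₁=40  (since 641601 − 401·1600 = 1)

801 40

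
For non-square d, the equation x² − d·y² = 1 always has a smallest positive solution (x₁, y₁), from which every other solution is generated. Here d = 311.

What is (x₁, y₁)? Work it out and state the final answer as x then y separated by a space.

√311 → a₀=17, period (1,1,1,2,1,…,1,1,34); ℓ=16 even so k=15
step 0: (17, 1)  from 17·(1,0) + (0,1)
step 1: (18, 1)  from 1·(17,1) + (1,0)
step 2: (35, 2)  from 1·(18,1) + (17,1)
step 3: (53, 3)  from 1·(35,2) + (18,1)
step 4: (141, 8)  from 2·(53,3) + (35,2)
step 5: (194, 11)  from 1·(141,8) + (53,3)
step 6: (1305, 74)  from 6·(194,11) + (141,8)
step 7: (4109, 233)  from 3·(1305,74) + (194,11)
step 8: (71158, 4035)  from 17·(4109,233) + (1305,74)
step 9: (217583, 12338)  from 3·(71158,4035) + (4109,233)
step 10: (1376656, 78063)  from 6·(217583,12338) + (71158,4035)
step 11: (1594239, 90401)  from 1·(1376656,78063) + (217583,12338)
step 12: (4565134, 258865)  from 2·(1594239,90401) + (1376656,78063)
step 13: (6159373, 349266)  from 1·(4565134,258865) + (1594239,90401)
step 14: (10724507, 608131)  from 1·(6159373,349266) + (4565134,258865)
step 15: (16883880, 957397)  from 1·(10724507,608131) + (6159373,349266)
(x₁, y₁) = (16883880, 957397);  16883880² − 311·957397² = 1 ✓

16883880 957397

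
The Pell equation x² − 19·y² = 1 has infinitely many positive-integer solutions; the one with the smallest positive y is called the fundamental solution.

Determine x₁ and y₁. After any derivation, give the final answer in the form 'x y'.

d=19: √d = [4; 2,1,3,1,2,8] (ℓ=6, even), read p_5/q_5
a_0=4:  p_0=4·1+0=4,  q_0=4·0+1=1
…
a_3=3:  p_3=3·13+9=48,  q_3=3·3+2=11
a_4=1:  p_4=1·48+13=61,  q_4=1·11+3=14
a_5=2:  p_5=2·61+48=170,  q_5=2·14+11=39
→ (170, 39).  Check: 170²=28900, 19·39²=28899, difference 1.

170 39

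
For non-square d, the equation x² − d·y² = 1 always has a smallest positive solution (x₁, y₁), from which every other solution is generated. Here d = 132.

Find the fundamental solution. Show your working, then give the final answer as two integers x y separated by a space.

23 2

[11; 2,22] for √132; ℓ=2 ⇒ convergent index 1
i=0: a=11 ⇒ p=11, q=1
i=1: a=2 ⇒ p=23, q=2
fundamental: x₁=23, y₁=2  (since 529 − 132·4 = 1)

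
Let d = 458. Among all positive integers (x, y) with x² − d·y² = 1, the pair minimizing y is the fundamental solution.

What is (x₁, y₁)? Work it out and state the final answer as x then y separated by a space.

22899 1070

√458 = [21; 2,2,42, …], period ℓ=3 (odd) → k=5
step 0: (21, 1)  from 21·(1,0) + (0,1)
step 1: (43, 2)  from 2·(21,1) + (1,0)
step 2: (107, 5)  from 2·(43,2) + (21,1)
step 3: (4537, 212)  from 42·(107,5) + (43,2)
step 4: (9181, 429)  from 2·(4537,212) + (107,5)
step 5: (22899, 1070)  from 2·(9181,429) + (4537,212)
(x₁, y₁) = (22899, 1070);  22899² − 458·1070² = 1 ✓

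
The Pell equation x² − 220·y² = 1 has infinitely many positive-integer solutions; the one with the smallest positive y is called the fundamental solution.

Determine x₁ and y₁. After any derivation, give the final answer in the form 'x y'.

89 6

√220 → a₀=14, period (1,4,1,28); ℓ=4 even so k=3
a_0=14:  p_0=14·1+0=14,  q_0=14·0+1=1
a_1=1:  p_1=1·14+1=15,  q_1=1·1+0=1
a_2=4:  p_2=4·15+14=74,  q_2=4·1+1=5
a_3=1:  p_3=1·74+15=89,  q_3=1·5+1=6
→ (89, 6).  Check: 89²=7921, 220·6²=7920, difference 1.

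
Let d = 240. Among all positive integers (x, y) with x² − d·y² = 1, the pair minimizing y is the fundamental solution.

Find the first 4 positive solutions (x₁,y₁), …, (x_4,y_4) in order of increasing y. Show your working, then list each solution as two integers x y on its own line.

31 2
1921 124
119071 7686
7380481 476408

[15; 2,30] for √240; ℓ=2 ⇒ convergent index 1
k=0  a_k=15  p_k/q_k = 15/1
k=1  a_k=2  p_k/q_k = 31/2
(x₁, y₁) = (31, 2);  31² − 240·2² = 1 ✓
n=2: (31,2)∘(31,2) = (31·31+240·2·2, 31·2+2·31) = (1921,124)
n=3: (1921,124)∘(31,2) = (31·1921+240·2·124, 31·124+2·1921) = (119071,7686)
n=4: (119071,7686)∘(31,2) = (31·119071+240·2·7686, 31·7686+2·119071) = (7380481,476408)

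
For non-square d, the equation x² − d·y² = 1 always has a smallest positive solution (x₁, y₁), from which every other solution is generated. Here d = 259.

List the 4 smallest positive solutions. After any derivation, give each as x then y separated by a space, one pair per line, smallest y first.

847225 52644
1435580401249 89202625800
2432519210895520825 151149389286757356
4121782176900479681520001 256115082676856799248400

√259 → a₀=16, period (10,1,2,3,4,3,2,1,10,32); ℓ=10 even so k=9
a_0=16:  p_0=16·1+0=16,  q_0=16·0+1=1
a_1=10:  p_1=10·16+1=161,  q_1=10·1+0=10
a_2=1:  p_2=1·161+16=177,  q_2=1·10+1=11
…
a_5=4:  p_5=4·1722+515=7403,  q_5=4·107+32=460
a_6=3:  p_6=3·7403+1722=23931,  q_6=3·460+107=1487
…
a_8=1:  p_8=1·55265+23931=79196,  q_8=1·3434+1487=4921
a_9=10:  p_9=10·79196+55265=847225,  q_9=10·4921+3434=52644
(x₁, y₁) = (847225, 52644);  847225² − 259·52644² = 1 ✓
n=2: (847225,52644)∘(847225,52644) = (847225·847225+259·52644·52644, 847225·52644+52644·847225) = (1435580401249,89202625800)
n=3: (1435580401249,89202625800)∘(847225,52644) = (847225·1435580401249+259·52644·89202625800, 847225·89202625800+52644·1435580401249) = (2432519210895520825,151149389286757356)
n=4: (2432519210895520825,151149389286757356)∘(847225,52644) = (847225·2432519210895520825+259·52644·151149389286757356, 847225·151149389286757356+52644·2432519210895520825) = (4121782176900479681520001,256115082676856799248400)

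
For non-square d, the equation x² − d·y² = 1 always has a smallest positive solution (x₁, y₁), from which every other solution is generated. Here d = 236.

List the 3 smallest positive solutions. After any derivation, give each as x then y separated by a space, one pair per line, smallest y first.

561799 36570
631236232801 41089978860
709255768702176199 46168618067101710

√236 = [15; 2,1,3,5,1,6,1,5,3,1,2,30, …], period ℓ=12 (even) → k=11
step 0: (15, 1)  from 15·(1,0) + (0,1)
step 1: (31, 2)  from 2·(15,1) + (1,0)
step 2: (46, 3)  from 1·(31,2) + (15,1)
…
step 4: (891, 58)  from 5·(169,11) + (46,3)
…
step 7: (8311, 541)  from 1·(7251,472) + (1060,69)
…
step 10: (203535, 13249)  from 1·(154729,10072) + (48806,3177)
step 11: (561799, 36570)  from 2·(203535,13249) + (154729,10072)
fundamental: x₁=561799, y₁=36570  (since 315618116401 − 236·1337364900 = 1)
(x_2, y_2) = (561799·561799 + 236·36570·36570, 561799·36570 + 36570·561799) = (631236232801, 41089978860)
(x_3, y_3) = (561799·631236232801 + 236·36570·41089978860, 561799·41089978860 + 36570·631236232801) = (709255768702176199, 46168618067101710)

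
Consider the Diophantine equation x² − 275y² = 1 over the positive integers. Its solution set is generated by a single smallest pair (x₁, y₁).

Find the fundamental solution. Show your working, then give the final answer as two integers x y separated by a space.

[16; 1,1,2,1,1,32] for √275; ℓ=6 ⇒ convergent index 5
i=0: a=16 ⇒ p=16, q=1
i=1: a=1 ⇒ p=17, q=1
i=2: a=1 ⇒ p=33, q=2
…
i=4: a=1 ⇒ p=116, q=7
i=5: a=1 ⇒ p=199, q=12
fundamental: x₁=199, y₁=12  (since 39601 − 275·144 = 1)

199 12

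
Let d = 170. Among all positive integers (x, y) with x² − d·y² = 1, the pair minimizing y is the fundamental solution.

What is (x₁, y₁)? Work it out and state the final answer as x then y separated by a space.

339 26

√170 → a₀=13, period (26); ℓ=1 odd so k=1
a_0=13:  p_0=13·1+0=13,  q_0=13·0+1=1
a_1=26:  p_1=26·13+1=339,  q_1=26·1+0=26
→ (339, 26).  Check: 339²=114921, 170·26²=114920, difference 1.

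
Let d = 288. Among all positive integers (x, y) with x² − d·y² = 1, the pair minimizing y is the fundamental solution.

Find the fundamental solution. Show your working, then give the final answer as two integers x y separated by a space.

√288 → a₀=16, period (1,32); ℓ=2 even so k=1
k=0  a_k=16  p_k/q_k = 16/1
k=1  a_k=1  p_k/q_k = 17/1
→ (17, 1).  Check: 17²=289, 288·1²=288, difference 1.

17 1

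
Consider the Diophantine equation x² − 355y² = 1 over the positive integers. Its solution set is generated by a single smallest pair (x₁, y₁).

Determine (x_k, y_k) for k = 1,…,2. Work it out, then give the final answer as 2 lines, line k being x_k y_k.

√355 → a₀=18, period (1,5,3,3,1,6,1,3,3,5,1,36); ℓ=12 even so k=11
a_0=18:  p_0=18·1+0=18,  q_0=18·0+1=1
a_1=1:  p_1=1·18+1=19,  q_1=1·1+0=1
a_2=5:  p_2=5·19+18=113,  q_2=5·1+1=6
…
a_4=3:  p_4=3·358+113=1187,  q_4=3·19+6=63
…
a_6=6:  p_6=6·1545+1187=10457,  q_6=6·82+63=555
a_7=1:  p_7=1·10457+1545=12002,  q_7=1·555+82=637
…
a_10=5:  p_10=5·151391+46463=803418,  q_10=5·8035+2466=42641
a_11=1:  p_11=1·803418+151391=954809,  q_11=1·42641+8035=50676
fundamental: x₁=954809, y₁=50676  (since 911660226481 − 355·2568056976 = 1)
n=2: (954809,50676)∘(954809,50676) = (954809·954809+355·50676·50676, 954809·50676+50676·954809) = (1823320452961,96771801768)

954809 50676
1823320452961 96771801768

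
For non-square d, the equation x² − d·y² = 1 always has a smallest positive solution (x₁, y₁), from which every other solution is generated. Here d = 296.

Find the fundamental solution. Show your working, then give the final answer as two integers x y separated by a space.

3699 215

√296 → a₀=17, period (4,1,7,1,4,34); ℓ=6 even so k=5
a_0=17:  p_0=17·1+0=17,  q_0=17·0+1=1
…
a_2=1:  p_2=1·69+17=86,  q_2=1·4+1=5
a_3=7:  p_3=7·86+69=671,  q_3=7·5+4=39
a_4=1:  p_4=1·671+86=757,  q_4=1·39+5=44
a_5=4:  p_5=4·757+671=3699,  q_5=4·44+39=215
→ (3699, 215).  Check: 3699²=13682601, 296·215²=13682600, difference 1.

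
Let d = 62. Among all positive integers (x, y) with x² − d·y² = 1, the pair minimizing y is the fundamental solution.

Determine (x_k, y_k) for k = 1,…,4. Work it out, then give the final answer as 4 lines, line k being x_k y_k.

√62 = [7; 1,6,1,14, …], period ℓ=4 (even) → k=3
step 0: (7, 1)  from 7·(1,0) + (0,1)
step 1: (8, 1)  from 1·(7,1) + (1,0)
step 2: (55, 7)  from 6·(8,1) + (7,1)
step 3: (63, 8)  from 1·(55,7) + (8,1)
→ (63, 8).  Check: 63²=3969, 62·8²=3968, difference 1.
(63+8√62)^2 = 7937 + 1008√62
(63+8√62)^3 = 999999 + 127000√62
(63+8√62)^4 = 125991937 + 16000992√62

63 8
7937 1008
999999 127000
125991937 16000992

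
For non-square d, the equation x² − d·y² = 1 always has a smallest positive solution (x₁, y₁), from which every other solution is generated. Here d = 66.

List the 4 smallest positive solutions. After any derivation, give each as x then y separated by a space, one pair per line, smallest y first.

65 8
8449 1040
1098305 135192
142771201 17573920

d=66: √d = [8; 8,16] (ℓ=2, even), read p_1/q_1
k=0  a_k=8  p_k/q_k = 8/1
k=1  a_k=8  p_k/q_k = 65/8
fundamental: x₁=65, y₁=8  (since 4225 − 66·64 = 1)
n=2: (65,8)∘(65,8) = (65·65+66·8·8, 65·8+8·65) = (8449,1040)
n=3: (8449,1040)∘(65,8) = (65·8449+66·8·1040, 65·1040+8·8449) = (1098305,135192)
n=4: (1098305,135192)∘(65,8) = (65·1098305+66·8·135192, 65·135192+8·1098305) = (142771201,17573920)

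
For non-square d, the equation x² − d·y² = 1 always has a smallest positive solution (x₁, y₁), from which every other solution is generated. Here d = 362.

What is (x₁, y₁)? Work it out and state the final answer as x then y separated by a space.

723 38

√362 = [19; 38, …], period ℓ=1 (odd) → k=1
step 0: (19, 1)  from 19·(1,0) + (0,1)
step 1: (723, 38)  from 38·(19,1) + (1,0)
(x₁, y₁) = (723, 38);  723² − 362·38² = 1 ✓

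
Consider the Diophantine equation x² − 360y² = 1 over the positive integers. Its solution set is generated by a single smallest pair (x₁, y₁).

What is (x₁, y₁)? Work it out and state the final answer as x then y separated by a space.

19 1

√360 → a₀=18, period (1,36); ℓ=2 even so k=1
i=0: a=18 ⇒ p=18, q=1
i=1: a=1 ⇒ p=19, q=1
fundamental: x₁=19, y₁=1  (since 361 − 360·1 = 1)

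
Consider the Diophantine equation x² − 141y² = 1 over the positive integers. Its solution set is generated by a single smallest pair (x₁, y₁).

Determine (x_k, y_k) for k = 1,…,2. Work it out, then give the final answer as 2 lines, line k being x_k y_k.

95 8
18049 1520

d=141: √d = [11; 1,6,1,22] (ℓ=4, even), read p_3/q_3
a_0=11:  p_0=11·1+0=11,  q_0=11·0+1=1
a_1=1:  p_1=1·11+1=12,  q_1=1·1+0=1
a_2=6:  p_2=6·12+11=83,  q_2=6·1+1=7
a_3=1:  p_3=1·83+12=95,  q_3=1·7+1=8
→ (95, 8).  Check: 95²=9025, 141·8²=9024, difference 1.
(95+8√141)^2 = 18049 + 1520√141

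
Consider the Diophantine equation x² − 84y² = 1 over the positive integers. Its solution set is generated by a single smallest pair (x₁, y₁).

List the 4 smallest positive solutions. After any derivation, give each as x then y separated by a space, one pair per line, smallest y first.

55 6
6049 660
665335 72594
73180801 7984680

d=84: √d = [9; 6,18] (ℓ=2, even), read p_1/q_1
k=0  a_k=9  p_k/q_k = 9/1
k=1  a_k=6  p_k/q_k = 55/6
(x₁, y₁) = (55, 6);  55² − 84·6² = 1 ✓
n=2: (55,6)∘(55,6) = (55·55+84·6·6, 55·6+6·55) = (6049,660)
n=3: (6049,660)∘(55,6) = (55·6049+84·6·660, 55·660+6·6049) = (665335,72594)
n=4: (665335,72594)∘(55,6) = (55·665335+84·6·72594, 55·72594+6·665335) = (73180801,7984680)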